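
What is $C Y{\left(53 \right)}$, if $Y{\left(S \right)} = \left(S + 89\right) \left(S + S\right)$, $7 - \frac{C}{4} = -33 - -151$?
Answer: $-6683088$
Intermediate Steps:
$C = -444$ ($C = 28 - 4 \left(-33 - -151\right) = 28 - 4 \left(-33 + 151\right) = 28 - 472 = -444$)
$Y{\left(S \right)} = 2 S \left(89 + S\right)$ ($Y{\left(S \right)} = \left(89 + S\right) 2 S = 2 S \left(89 + S\right)$)
$C Y{\left(53 \right)} = - 444 \cdot 2 \cdot 53 \left(89 + 53\right) = - 444 \cdot 2 \cdot 53 \cdot 142 = \left(-444\right) 15052 = -6683088$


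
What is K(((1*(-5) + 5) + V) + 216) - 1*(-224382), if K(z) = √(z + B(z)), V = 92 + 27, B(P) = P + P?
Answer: 224382 + √1005 ≈ 2.2441e+5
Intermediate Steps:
B(P) = 2*P
V = 119
K(z) = √3*√z (K(z) = √(z + 2*z) = √(3*z) = √3*√z)
K(((1*(-5) + 5) + V) + 216) - 1*(-224382) = √3*√(((1*(-5) + 5) + 119) + 216) - 1*(-224382) = √3*√(((-5 + 5) + 119) + 216) + 224382 = √3*√((0 + 119) + 216) + 224382 = √3*√(119 + 216) + 224382 = √3*√335 + 224382 = √1005 + 224382 = 224382 + √1005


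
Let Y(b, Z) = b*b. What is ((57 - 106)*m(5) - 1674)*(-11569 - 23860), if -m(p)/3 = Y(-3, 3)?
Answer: 12435579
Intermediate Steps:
Y(b, Z) = b²
m(p) = -27 (m(p) = -3*(-3)² = -3*9 = -27)
((57 - 106)*m(5) - 1674)*(-11569 - 23860) = ((57 - 106)*(-27) - 1674)*(-11569 - 23860) = (-49*(-27) - 1674)*(-35429) = (1323 - 1674)*(-35429) = -351*(-35429) = 12435579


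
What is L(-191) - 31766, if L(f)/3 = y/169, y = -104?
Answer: -412982/13 ≈ -31768.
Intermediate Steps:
L(f) = -24/13 (L(f) = 3*(-104/169) = 3*(-104*1/169) = 3*(-8/13) = -24/13)
L(-191) - 31766 = -24/13 - 31766 = -412982/13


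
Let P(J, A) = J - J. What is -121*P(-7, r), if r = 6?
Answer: 0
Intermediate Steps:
P(J, A) = 0
-121*P(-7, r) = -121*0 = 0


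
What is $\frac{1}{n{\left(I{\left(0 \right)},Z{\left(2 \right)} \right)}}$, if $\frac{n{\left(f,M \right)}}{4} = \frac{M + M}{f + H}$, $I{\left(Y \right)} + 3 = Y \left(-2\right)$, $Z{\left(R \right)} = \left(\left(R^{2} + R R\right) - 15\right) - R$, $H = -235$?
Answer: $\frac{119}{36} \approx 3.3056$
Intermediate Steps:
$Z{\left(R \right)} = -15 - R + 2 R^{2}$ ($Z{\left(R \right)} = \left(\left(R^{2} + R^{2}\right) - 15\right) - R = \left(2 R^{2} - 15\right) - R = \left(-15 + 2 R^{2}\right) - R = -15 - R + 2 R^{2}$)
$I{\left(Y \right)} = -3 - 2 Y$ ($I{\left(Y \right)} = -3 + Y \left(-2\right) = -3 - 2 Y$)
$n{\left(f,M \right)} = \frac{8 M}{-235 + f}$ ($n{\left(f,M \right)} = 4 \frac{M + M}{f - 235} = 4 \frac{2 M}{-235 + f} = \frac{8 M}{-235 + f}$)
$\frac{1}{n{\left(I{\left(0 \right)},Z{\left(2 \right)} \right)}} = \frac{1}{8 \left(-15 - 2 + 2 \cdot 2^{2}\right) \frac{1}{-235 - 3}} = \frac{1}{8 \left(-15 - 2 + 2 \cdot 4\right) \frac{1}{-235 + \left(-3 + 0\right)}} = \frac{1}{8 \left(-15 - 2 + 8\right) \frac{1}{-235 - 3}} = \frac{1}{8 \left(-9\right) \frac{1}{-238}} = \frac{1}{8 \left(-9\right) \left(- \frac{1}{238}\right)} = \frac{1}{\frac{36}{119}} = \frac{119}{36}$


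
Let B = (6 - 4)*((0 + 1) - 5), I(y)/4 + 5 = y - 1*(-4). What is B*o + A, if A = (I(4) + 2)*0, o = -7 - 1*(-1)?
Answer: 48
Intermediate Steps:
I(y) = -4 + 4*y (I(y) = -20 + 4*(y - 1*(-4)) = -20 + 4*(y + 4) = -20 + 4*(4 + y) = -20 + (16 + 4*y) = -4 + 4*y)
o = -6 (o = -7 + 1 = -6)
B = -8 (B = 2*(1 - 5) = 2*(-4) = -8)
A = 0 (A = ((-4 + 4*4) + 2)*0 = ((-4 + 16) + 2)*0 = (12 + 2)*0 = 14*0 = 0)
B*o + A = -8*(-6) + 0 = 48 + 0 = 48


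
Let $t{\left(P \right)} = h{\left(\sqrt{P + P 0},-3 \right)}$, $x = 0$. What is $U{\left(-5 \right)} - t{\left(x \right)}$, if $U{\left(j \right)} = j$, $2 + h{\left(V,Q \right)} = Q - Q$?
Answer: $-3$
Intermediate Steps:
$h{\left(V,Q \right)} = -2$ ($h{\left(V,Q \right)} = -2 + \left(Q - Q\right) = -2 + 0 = -2$)
$t{\left(P \right)} = -2$
$U{\left(-5 \right)} - t{\left(x \right)} = -5 - -2 = -5 + 2 = -3$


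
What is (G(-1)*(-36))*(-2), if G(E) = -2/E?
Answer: 144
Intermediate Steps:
(G(-1)*(-36))*(-2) = (-2/(-1)*(-36))*(-2) = (-2*(-1)*(-36))*(-2) = (2*(-36))*(-2) = -72*(-2) = 144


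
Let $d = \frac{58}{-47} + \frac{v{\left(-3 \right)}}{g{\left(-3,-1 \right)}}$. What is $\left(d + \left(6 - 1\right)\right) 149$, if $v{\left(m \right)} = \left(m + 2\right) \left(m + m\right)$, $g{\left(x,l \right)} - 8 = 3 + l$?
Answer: $\frac{152874}{235} \approx 650.53$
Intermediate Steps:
$g{\left(x,l \right)} = 11 + l$ ($g{\left(x,l \right)} = 8 + \left(3 + l\right) = 11 + l$)
$v{\left(m \right)} = 2 m \left(2 + m\right)$ ($v{\left(m \right)} = \left(2 + m\right) 2 m = 2 m \left(2 + m\right)$)
$d = - \frac{149}{235}$ ($d = \frac{58}{-47} + \frac{2 \left(-3\right) \left(2 - 3\right)}{11 - 1} = 58 \left(- \frac{1}{47}\right) + \frac{2 \left(-3\right) \left(-1\right)}{10} = - \frac{58}{47} + 6 \cdot \frac{1}{10} = - \frac{58}{47} + \frac{3}{5} = - \frac{149}{235} \approx -0.63404$)
$\left(d + \left(6 - 1\right)\right) 149 = \left(- \frac{149}{235} + \left(6 - 1\right)\right) 149 = \left(- \frac{149}{235} + 5\right) 149 = \frac{1026}{235} \cdot 149 = \frac{152874}{235}$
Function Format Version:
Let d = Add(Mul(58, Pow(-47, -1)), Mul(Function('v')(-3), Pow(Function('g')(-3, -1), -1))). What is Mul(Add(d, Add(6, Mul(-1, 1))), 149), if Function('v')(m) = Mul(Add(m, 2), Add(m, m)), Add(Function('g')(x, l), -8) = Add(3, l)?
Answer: Rational(152874, 235) ≈ 650.53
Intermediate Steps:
Function('g')(x, l) = Add(11, l) (Function('g')(x, l) = Add(8, Add(3, l)) = Add(11, l))
Function('v')(m) = Mul(2, m, Add(2, m)) (Function('v')(m) = Mul(Add(2, m), Mul(2, m)) = Mul(2, m, Add(2, m)))
d = Rational(-149, 235) (d = Add(Mul(58, Pow(-47, -1)), Mul(Mul(2, -3, Add(2, -3)), Pow(Add(11, -1), -1))) = Add(Mul(58, Rational(-1, 47)), Mul(Mul(2, -3, -1), Pow(10, -1))) = Add(Rational(-58, 47), Mul(6, Rational(1, 10))) = Add(Rational(-58, 47), Rational(3, 5)) = Rational(-149, 235) ≈ -0.63404)
Mul(Add(d, Add(6, Mul(-1, 1))), 149) = Mul(Add(Rational(-149, 235), Add(6, Mul(-1, 1))), 149) = Mul(Add(Rational(-149, 235), Add(6, -1)), 149) = Mul(Add(Rational(-149, 235), 5), 149) = Mul(Rational(1026, 235), 149) = Rational(152874, 235)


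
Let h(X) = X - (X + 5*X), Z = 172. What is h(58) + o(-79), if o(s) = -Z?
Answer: -462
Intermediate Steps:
h(X) = -5*X (h(X) = X - 6*X = -5*X)
o(s) = -172 (o(s) = -1*172 = -172)
h(58) + o(-79) = -5*58 - 172 = -290 - 172 = -462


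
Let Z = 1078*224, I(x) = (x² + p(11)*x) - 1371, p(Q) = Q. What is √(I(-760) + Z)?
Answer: 13*√4789 ≈ 899.63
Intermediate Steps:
I(x) = -1371 + x² + 11*x (I(x) = (x² + 11*x) - 1371 = -1371 + x² + 11*x)
Z = 241472
√(I(-760) + Z) = √((-1371 + (-760)² + 11*(-760)) + 241472) = √((-1371 + 577600 - 8360) + 241472) = √(567869 + 241472) = √809341 = 13*√4789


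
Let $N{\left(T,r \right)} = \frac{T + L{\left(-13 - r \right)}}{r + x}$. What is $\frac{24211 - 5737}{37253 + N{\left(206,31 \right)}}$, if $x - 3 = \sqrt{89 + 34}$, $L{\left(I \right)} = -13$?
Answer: $\frac{118507356969}{239011982153} + \frac{594247 \sqrt{123}}{239011982153} \approx 0.49585$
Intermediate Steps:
$x = 3 + \sqrt{123}$ ($x = 3 + \sqrt{89 + 34} = 3 + \sqrt{123} \approx 14.091$)
$N{\left(T,r \right)} = \frac{-13 + T}{3 + r + \sqrt{123}}$ ($N{\left(T,r \right)} = \frac{T - 13}{r + \left(3 + \sqrt{123}\right)} = \frac{-13 + T}{3 + r + \sqrt{123}}$)
$\frac{24211 - 5737}{37253 + N{\left(206,31 \right)}} = \frac{24211 - 5737}{37253 + \frac{-13 + 206}{3 + 31 + \sqrt{123}}} = \frac{18474}{37253 + \frac{1}{34 + \sqrt{123}} \cdot 193} = \frac{18474}{37253 + \frac{193}{34 + \sqrt{123}}}$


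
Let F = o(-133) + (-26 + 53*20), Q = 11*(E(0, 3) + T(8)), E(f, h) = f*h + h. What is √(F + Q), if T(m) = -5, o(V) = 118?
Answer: √1130 ≈ 33.615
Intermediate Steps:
E(f, h) = h + f*h
Q = -22 (Q = 11*(3*(1 + 0) - 5) = 11*(3*1 - 5) = 11*(3 - 5) = 11*(-2) = -22)
F = 1152 (F = 118 + (-26 + 53*20) = 118 + (-26 + 1060) = 118 + 1034 = 1152)
√(F + Q) = √(1152 - 22) = √1130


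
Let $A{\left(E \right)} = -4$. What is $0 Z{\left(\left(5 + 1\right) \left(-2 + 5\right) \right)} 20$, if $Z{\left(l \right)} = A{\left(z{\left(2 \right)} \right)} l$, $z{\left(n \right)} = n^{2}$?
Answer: $0$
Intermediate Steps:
$Z{\left(l \right)} = - 4 l$
$0 Z{\left(\left(5 + 1\right) \left(-2 + 5\right) \right)} 20 = 0 \left(- 4 \left(5 + 1\right) \left(-2 + 5\right)\right) 20 = 0 \left(- 4 \cdot 6 \cdot 3\right) 20 = 0 \left(\left(-4\right) 18\right) 20 = 0 \left(-72\right) 20 = 0 \cdot 20 = 0$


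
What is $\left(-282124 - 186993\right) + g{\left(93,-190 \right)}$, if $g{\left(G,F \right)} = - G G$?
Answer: $-477766$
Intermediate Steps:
$g{\left(G,F \right)} = - G^{2}$
$\left(-282124 - 186993\right) + g{\left(93,-190 \right)} = \left(-282124 - 186993\right) - 93^{2} = -469117 - 8649 = -477766$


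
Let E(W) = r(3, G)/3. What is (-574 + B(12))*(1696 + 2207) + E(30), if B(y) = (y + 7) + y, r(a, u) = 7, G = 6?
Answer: -6357980/3 ≈ -2.1193e+6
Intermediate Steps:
B(y) = 7 + 2*y (B(y) = (7 + y) + y = 7 + 2*y)
E(W) = 7/3
(-574 + B(12))*(1696 + 2207) + E(30) = (-574 + (7 + 2*12))*(1696 + 2207) + 7/3 = (-574 + (7 + 24))*3903 + 7/3 = (-574 + 31)*3903 + 7/3 = -543*3903 + 7/3 = -2119329 + 7/3 = -6357980/3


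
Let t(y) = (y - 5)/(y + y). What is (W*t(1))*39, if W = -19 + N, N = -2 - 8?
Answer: 2262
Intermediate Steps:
t(y) = (-5 + y)/(2*y) (t(y) = (-5 + y)/((2*y)) = (-5 + y)*(1/(2*y)) = (-5 + y)/(2*y))
N = -10
W = -29 (W = -19 - 10 = -29)
(W*t(1))*39 = -29*(-5 + 1)/(2*1)*39 = -29*(-4)/2*39 = -29*(-2)*39 = 58*39 = 2262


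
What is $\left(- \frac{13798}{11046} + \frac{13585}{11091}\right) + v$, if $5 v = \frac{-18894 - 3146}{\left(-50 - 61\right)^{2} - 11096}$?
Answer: $- \frac{4314857938}{1191080975} \approx -3.6226$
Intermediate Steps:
$v = - \frac{4408}{1225}$ ($v = \frac{\left(-18894 - 3146\right) \frac{1}{\left(-50 - 61\right)^{2} - 11096}}{5} = \frac{\left(-18894 - 3146\right) \frac{1}{\left(-111\right)^{2} - 11096}}{5} = \frac{\left(-22040\right) \frac{1}{12321 - 11096}}{5} = \frac{\left(-22040\right) \frac{1}{1225}}{5} = \frac{1}{5} \left(- \frac{4408}{245}\right) = - \frac{4408}{1225} \approx -3.5984$)
$\left(- \frac{13798}{11046} + \frac{13585}{11091}\right) + v = \left(- \frac{13798}{11046} + \frac{13585}{11091}\right) - \frac{4408}{1225} = \left(\left(-13798\right) \frac{1}{11046} + 13585 \cdot \frac{1}{11091}\right) - \frac{4408}{1225} = \left(- \frac{6899}{5523} + \frac{13585}{11091}\right) - \frac{4408}{1225} = - \frac{165206}{6806177} - \frac{4408}{1225} = - \frac{4314857938}{1191080975}$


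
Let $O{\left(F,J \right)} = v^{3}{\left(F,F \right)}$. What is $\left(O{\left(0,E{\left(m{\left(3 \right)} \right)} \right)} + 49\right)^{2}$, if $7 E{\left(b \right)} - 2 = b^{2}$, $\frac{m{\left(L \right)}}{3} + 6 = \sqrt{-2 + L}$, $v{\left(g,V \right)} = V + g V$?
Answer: $2401$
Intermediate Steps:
$v{\left(g,V \right)} = V + V g$
$m{\left(L \right)} = -18 + 3 \sqrt{-2 + L}$
$E{\left(b \right)} = \frac{2}{7} + \frac{b^{2}}{7}$
$O{\left(F,J \right)} = F^{3} \left(1 + F\right)^{3}$ ($O{\left(F,J \right)} = \left(F \left(1 + F\right)\right)^{3} = F^{3} \left(1 + F\right)^{3}$)
$\left(O{\left(0,E{\left(m{\left(3 \right)} \right)} \right)} + 49\right)^{2} = \left(0^{3} \left(1 + 0\right)^{3} + 49\right)^{2} = \left(0 \cdot 1^{3} + 49\right)^{2} = \left(0 \cdot 1 + 49\right)^{2} = \left(0 + 49\right)^{2} = 49^{2} = 2401$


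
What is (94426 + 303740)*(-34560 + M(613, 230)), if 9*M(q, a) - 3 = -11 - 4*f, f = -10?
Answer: -41277603776/3 ≈ -1.3759e+10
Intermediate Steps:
M(q, a) = 32/9 (M(q, a) = ⅓ + (-11 - 4*(-10))/9 = ⅓ + (-11 + 40)/9 = ⅓ + (⅑)*29 = ⅓ + 29/9 = 32/9)
(94426 + 303740)*(-34560 + M(613, 230)) = (94426 + 303740)*(-34560 + 32/9) = 398166*(-311008/9) = -41277603776/3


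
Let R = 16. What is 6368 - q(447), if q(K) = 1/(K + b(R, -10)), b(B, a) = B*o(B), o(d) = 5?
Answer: 3355935/527 ≈ 6368.0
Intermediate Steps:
b(B, a) = 5*B (b(B, a) = B*5 = 5*B)
q(K) = 1/(80 + K) (q(K) = 1/(K + 5*16) = 1/(K + 80) = 1/(80 + K))
6368 - q(447) = 6368 - 1/(80 + 447) = 6368 - 1/527 = 3355935/527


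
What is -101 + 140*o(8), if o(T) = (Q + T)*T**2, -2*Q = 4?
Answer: 53659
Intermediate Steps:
Q = -2 (Q = -1/2*4 = -2)
o(T) = T**2*(-2 + T) (o(T) = (-2 + T)*T**2 = T**2*(-2 + T))
-101 + 140*o(8) = -101 + 140*(8**2*(-2 + 8)) = -101 + 140*(64*6) = -101 + 140*384 = -101 + 53760 = 53659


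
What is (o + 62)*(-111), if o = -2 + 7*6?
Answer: -11322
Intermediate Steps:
o = 40 (o = -2 + 42 = 40)
(o + 62)*(-111) = (40 + 62)*(-111) = 102*(-111) = -11322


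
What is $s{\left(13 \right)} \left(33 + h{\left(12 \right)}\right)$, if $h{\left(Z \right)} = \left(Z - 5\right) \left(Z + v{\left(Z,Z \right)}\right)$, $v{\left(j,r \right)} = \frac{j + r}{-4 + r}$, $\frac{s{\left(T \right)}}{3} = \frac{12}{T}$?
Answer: $\frac{4968}{13} \approx 382.15$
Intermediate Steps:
$s{\left(T \right)} = \frac{36}{T}$ ($s{\left(T \right)} = 3 \frac{12}{T} = \frac{36}{T}$)
$v{\left(j,r \right)} = \frac{j + r}{-4 + r}$
$h{\left(Z \right)} = \left(-5 + Z\right) \left(Z + \frac{2 Z}{-4 + Z}\right)$ ($h{\left(Z \right)} = \left(Z - 5\right) \left(Z + \frac{Z + Z}{-4 + Z}\right) = \left(-5 + Z\right) \left(Z + \frac{2 Z}{-4 + Z}\right)$)
$s{\left(13 \right)} \left(33 + h{\left(12 \right)}\right) = \frac{36}{13} \left(33 + \frac{12 \left(10 + 12^{2} - 84\right)}{-4 + 12}\right) = 36 \cdot \frac{1}{13} \left(33 + \frac{12 \left(10 + 144 - 84\right)}{8}\right) = \frac{36 \left(33 + 12 \cdot \frac{1}{8} \cdot 70\right)}{13} = \frac{36 \left(33 + 105\right)}{13} = \frac{36}{13} \cdot 138 = \frac{4968}{13}$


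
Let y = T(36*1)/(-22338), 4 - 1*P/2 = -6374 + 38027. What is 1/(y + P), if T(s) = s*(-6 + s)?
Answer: -1241/78552878 ≈ -1.5798e-5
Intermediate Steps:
P = -63298 (P = 8 - 2*(-6374 + 38027) = 8 - 2*31653 = 8 - 63306 = -63298)
y = -60/1241 (y = ((36*1)*(-6 + 36*1))/(-22338) = (36*(-6 + 36))*(-1/22338) = (36*30)*(-1/22338) = 1080*(-1/22338) = -60/1241 ≈ -0.048348)
1/(y + P) = 1/(-60/1241 - 63298) = 1/(-78552878/1241) = -1241/78552878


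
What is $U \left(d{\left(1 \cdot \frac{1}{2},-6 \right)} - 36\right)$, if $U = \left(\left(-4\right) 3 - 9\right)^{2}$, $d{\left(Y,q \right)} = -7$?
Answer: $-18963$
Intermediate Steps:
$U = 441$ ($U = \left(-12 - 9\right)^{2} = \left(-21\right)^{2} = 441$)
$U \left(d{\left(1 \cdot \frac{1}{2},-6 \right)} - 36\right) = 441 \left(-7 - 36\right) = 441 \left(-43\right) = -18963$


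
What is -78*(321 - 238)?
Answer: -6474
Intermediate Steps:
-78*(321 - 238) = -78*83 = -6474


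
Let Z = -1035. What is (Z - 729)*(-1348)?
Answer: 2377872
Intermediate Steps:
(Z - 729)*(-1348) = (-1035 - 729)*(-1348) = -1764*(-1348) = 2377872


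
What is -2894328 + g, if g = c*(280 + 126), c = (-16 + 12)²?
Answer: -2887832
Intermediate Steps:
c = 16 (c = (-4)² = 16)
g = 6496 (g = 16*(280 + 126) = 16*406 = 6496)
-2894328 + g = -2894328 + 6496 = -2887832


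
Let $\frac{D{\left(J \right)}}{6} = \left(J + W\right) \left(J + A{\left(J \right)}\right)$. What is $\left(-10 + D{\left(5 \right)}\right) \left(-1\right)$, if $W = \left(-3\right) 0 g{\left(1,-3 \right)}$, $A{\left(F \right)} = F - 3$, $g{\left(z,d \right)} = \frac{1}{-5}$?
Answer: $-200$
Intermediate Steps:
$g{\left(z,d \right)} = - \frac{1}{5}$
$A{\left(F \right)} = -3 + F$ ($A{\left(F \right)} = F - 3 = -3 + F$)
$W = 0$ ($W = \left(-3\right) 0 \left(- \frac{1}{5}\right) = 0 \left(- \frac{1}{5}\right) = 0$)
$D{\left(J \right)} = 6 J \left(-3 + 2 J\right)$ ($D{\left(J \right)} = 6 \left(J + 0\right) \left(J + \left(-3 + J\right)\right) = 6 J \left(-3 + 2 J\right)$)
$\left(-10 + D{\left(5 \right)}\right) \left(-1\right) = \left(-10 + 6 \cdot 5 \left(-3 + 2 \cdot 5\right)\right) \left(-1\right) = \left(-10 + 6 \cdot 5 \left(-3 + 10\right)\right) \left(-1\right) = \left(-10 + 6 \cdot 5 \cdot 7\right) \left(-1\right) = \left(-10 + 210\right) \left(-1\right) = 200 \left(-1\right) = -200$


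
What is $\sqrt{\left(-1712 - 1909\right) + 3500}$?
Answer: $11 i \approx 11.0 i$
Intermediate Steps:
$\sqrt{\left(-1712 - 1909\right) + 3500} = \sqrt{-3621 + 3500} = \sqrt{-121} = 11 i$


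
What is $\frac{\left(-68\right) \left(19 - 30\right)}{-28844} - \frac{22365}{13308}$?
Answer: $- \frac{54587537}{31987996} \approx -1.7065$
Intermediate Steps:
$\frac{\left(-68\right) \left(19 - 30\right)}{-28844} - \frac{22365}{13308} = \left(-68\right) \left(-11\right) \left(- \frac{1}{28844}\right) - \frac{7455}{4436} = 748 \left(- \frac{1}{28844}\right) - \frac{7455}{4436} = - \frac{187}{7211} - \frac{7455}{4436} = - \frac{54587537}{31987996}$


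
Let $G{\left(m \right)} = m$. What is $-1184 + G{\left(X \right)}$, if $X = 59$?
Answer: $-1125$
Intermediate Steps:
$-1184 + G{\left(X \right)} = -1184 + 59 = -1125$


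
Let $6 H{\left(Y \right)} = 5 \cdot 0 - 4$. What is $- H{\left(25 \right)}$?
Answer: $\frac{2}{3} \approx 0.66667$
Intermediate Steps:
$H{\left(Y \right)} = - \frac{2}{3}$ ($H{\left(Y \right)} = \frac{5 \cdot 0 - 4}{6} = \frac{0 - 4}{6} = \frac{1}{6} \left(-4\right) = - \frac{2}{3}$)
$- H{\left(25 \right)} = \left(-1\right) \left(- \frac{2}{3}\right) = \frac{2}{3}$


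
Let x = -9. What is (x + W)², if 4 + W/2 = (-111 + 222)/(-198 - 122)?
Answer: 8014561/25600 ≈ 313.07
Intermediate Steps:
W = -1391/160 (W = -8 + 2*((-111 + 222)/(-198 - 122)) = -8 + 2*(111/(-320)) = -8 + 2*(111*(-1/320)) = -8 + 2*(-111/320) = -8 - 111/160 = -1391/160 ≈ -8.6938)
(x + W)² = (-9 - 1391/160)² = (-2831/160)² = 8014561/25600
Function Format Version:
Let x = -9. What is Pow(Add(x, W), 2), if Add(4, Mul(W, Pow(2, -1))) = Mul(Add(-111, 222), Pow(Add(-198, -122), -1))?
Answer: Rational(8014561, 25600) ≈ 313.07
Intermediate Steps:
W = Rational(-1391, 160) (W = Add(-8, Mul(2, Mul(Add(-111, 222), Pow(Add(-198, -122), -1)))) = Add(-8, Mul(2, Mul(111, Pow(-320, -1)))) = Add(-8, Mul(2, Mul(111, Rational(-1, 320)))) = Add(-8, Mul(2, Rational(-111, 320))) = Add(-8, Rational(-111, 160)) = Rational(-1391, 160) ≈ -8.6938)
Pow(Add(x, W), 2) = Pow(Add(-9, Rational(-1391, 160)), 2) = Pow(Rational(-2831, 160), 2) = Rational(8014561, 25600)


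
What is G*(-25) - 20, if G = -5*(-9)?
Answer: -1145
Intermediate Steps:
G = 45
G*(-25) - 20 = 45*(-25) - 20 = -1125 - 20 = -1145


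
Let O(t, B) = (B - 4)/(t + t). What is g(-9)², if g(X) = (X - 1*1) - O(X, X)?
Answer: 37249/324 ≈ 114.97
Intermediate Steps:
O(t, B) = (-4 + B)/(2*t) (O(t, B) = (-4 + B)/((2*t)) = (-4 + B)*(1/(2*t)) = (-4 + B)/(2*t))
g(X) = -1 + X - (-4 + X)/(2*X) (g(X) = (X - 1*1) - (-4 + X)/(2*X) = (X - 1) - (-4 + X)/(2*X) = (-1 + X) - (-4 + X)/(2*X) = -1 + X - (-4 + X)/(2*X))
g(-9)² = (-3/2 - 9 + 2/(-9))² = (-3/2 - 9 + 2*(-⅑))² = (-3/2 - 9 - 2/9)² = (-193/18)² = 37249/324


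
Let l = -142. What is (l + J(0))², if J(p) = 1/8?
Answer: 1288225/64 ≈ 20129.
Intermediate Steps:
J(p) = ⅛
(l + J(0))² = (-142 + ⅛)² = (-1135/8)² = 1288225/64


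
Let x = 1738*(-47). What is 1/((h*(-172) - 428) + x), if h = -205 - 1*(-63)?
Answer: -1/57690 ≈ -1.7334e-5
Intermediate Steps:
x = -81686
h = -142 (h = -205 + 63 = -142)
1/((h*(-172) - 428) + x) = 1/((-142*(-172) - 428) - 81686) = 1/((24424 - 428) - 81686) = 1/(23996 - 81686) = 1/(-57690) = -1/57690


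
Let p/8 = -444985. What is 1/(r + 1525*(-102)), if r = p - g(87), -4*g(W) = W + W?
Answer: -2/7430773 ≈ -2.6915e-7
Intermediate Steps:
g(W) = -W/2 (g(W) = -(W + W)/4 = -W/2)
p = -3559880 (p = 8*(-444985) = -3559880)
r = -7119673/2 (r = -3559880 - (-1)*87/2 = -3559880 - 1*(-87/2) = -3559880 + 87/2 = -7119673/2 ≈ -3.5598e+6)
1/(r + 1525*(-102)) = 1/(-7119673/2 + 1525*(-102)) = 1/(-7119673/2 - 155550) = 1/(-7430773/2) = -2/7430773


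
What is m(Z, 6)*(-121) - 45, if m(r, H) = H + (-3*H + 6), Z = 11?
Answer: 681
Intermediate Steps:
m(r, H) = 6 - 2*H (m(r, H) = H + (6 - 3*H) = 6 - 2*H)
m(Z, 6)*(-121) - 45 = (6 - 2*6)*(-121) - 45 = (6 - 12)*(-121) - 45 = -6*(-121) - 45 = 726 - 45 = 681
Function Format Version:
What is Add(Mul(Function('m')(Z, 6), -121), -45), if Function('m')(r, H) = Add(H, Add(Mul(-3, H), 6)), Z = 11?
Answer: 681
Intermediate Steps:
Function('m')(r, H) = Add(6, Mul(-2, H)) (Function('m')(r, H) = Add(H, Add(6, Mul(-3, H))) = Add(6, Mul(-2, H)))
Add(Mul(Function('m')(Z, 6), -121), -45) = Add(Mul(Add(6, Mul(-2, 6)), -121), -45) = Add(Mul(Add(6, -12), -121), -45) = Add(Mul(-6, -121), -45) = Add(726, -45) = 681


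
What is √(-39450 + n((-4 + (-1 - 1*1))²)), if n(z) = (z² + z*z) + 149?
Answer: I*√36709 ≈ 191.6*I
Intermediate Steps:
n(z) = 149 + 2*z² (n(z) = (z² + z²) + 149 = 2*z² + 149 = 149 + 2*z²)
√(-39450 + n((-4 + (-1 - 1*1))²)) = √(-39450 + (149 + 2*((-4 + (-1 - 1*1))²)²)) = √(-39450 + (149 + 2*((-4 + (-1 - 1))²)²)) = √(-39450 + (149 + 2*((-4 - 2)²)²)) = √(-39450 + (149 + 2*((-6)²)²)) = √(-39450 + (149 + 2*36²)) = √(-39450 + (149 + 2*1296)) = √(-39450 + (149 + 2592)) = √(-39450 + 2741) = √(-36709) = I*√36709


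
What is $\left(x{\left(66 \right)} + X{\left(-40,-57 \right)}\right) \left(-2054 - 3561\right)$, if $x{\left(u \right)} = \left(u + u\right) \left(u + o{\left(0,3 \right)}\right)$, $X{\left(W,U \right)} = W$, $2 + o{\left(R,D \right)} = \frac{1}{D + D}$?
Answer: $-47334450$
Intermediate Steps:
$o{\left(R,D \right)} = -2 + \frac{1}{2 D}$ ($o{\left(R,D \right)} = -2 + \frac{1}{D + D} = -2 + \frac{1}{2 D}$)
$x{\left(u \right)} = 2 u \left(- \frac{11}{6} + u\right)$ ($x{\left(u \right)} = \left(u + u\right) \left(u - \left(2 - \frac{1}{2 \cdot 3}\right)\right) = 2 u \left(u + \left(-2 + \frac{1}{2} \cdot \frac{1}{3}\right)\right) = 2 u \left(u + \left(-2 + \frac{1}{6}\right)\right) = 2 u \left(u - \frac{11}{6}\right) = 2 u \left(- \frac{11}{6} + u\right)$)
$\left(x{\left(66 \right)} + X{\left(-40,-57 \right)}\right) \left(-2054 - 3561\right) = \left(\frac{1}{3} \cdot 66 \left(-11 + 6 \cdot 66\right) - 40\right) \left(-2054 - 3561\right) = \left(\frac{1}{3} \cdot 66 \left(-11 + 396\right) - 40\right) \left(-5615\right) = \left(\frac{1}{3} \cdot 66 \cdot 385 - 40\right) \left(-5615\right) = \left(8470 - 40\right) \left(-5615\right) = 8430 \left(-5615\right) = -47334450$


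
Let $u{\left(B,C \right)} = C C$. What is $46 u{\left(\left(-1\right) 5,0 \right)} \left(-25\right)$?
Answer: $0$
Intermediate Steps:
$u{\left(B,C \right)} = C^{2}$
$46 u{\left(\left(-1\right) 5,0 \right)} \left(-25\right) = 46 \cdot 0^{2} \left(-25\right) = 46 \cdot 0 \left(-25\right) = 0 \left(-25\right) = 0$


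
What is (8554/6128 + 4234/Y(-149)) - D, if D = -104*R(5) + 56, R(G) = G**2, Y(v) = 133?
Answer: 1050252345/407512 ≈ 2577.2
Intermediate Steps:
D = -2544 (D = -104*5**2 + 56 = -104*25 + 56 = -2600 + 56 = -2544)
(8554/6128 + 4234/Y(-149)) - D = (8554/6128 + 4234/133) - 1*(-2544) = (8554*(1/6128) + 4234*(1/133)) + 2544 = (4277/3064 + 4234/133) + 2544 = 13541817/407512 + 2544 = 1050252345/407512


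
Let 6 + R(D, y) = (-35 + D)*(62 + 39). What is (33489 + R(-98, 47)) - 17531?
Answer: 2519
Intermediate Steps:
R(D, y) = -3541 + 101*D (R(D, y) = -6 + (-35 + D)*(62 + 39) = -6 + (-35 + D)*101 = -6 + (-3535 + 101*D) = -3541 + 101*D)
(33489 + R(-98, 47)) - 17531 = (33489 + (-3541 + 101*(-98))) - 17531 = (33489 + (-3541 - 9898)) - 17531 = (33489 - 13439) - 17531 = 20050 - 17531 = 2519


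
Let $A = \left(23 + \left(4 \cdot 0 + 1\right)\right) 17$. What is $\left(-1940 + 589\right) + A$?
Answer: $-943$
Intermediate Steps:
$A = 408$ ($A = \left(23 + \left(0 + 1\right)\right) 17 = \left(23 + 1\right) 17 = 24 \cdot 17 = 408$)
$\left(-1940 + 589\right) + A = \left(-1940 + 589\right) + 408 = -1351 + 408 = -943$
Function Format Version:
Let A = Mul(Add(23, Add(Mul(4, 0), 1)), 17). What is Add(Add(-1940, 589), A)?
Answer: -943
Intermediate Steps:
A = 408 (A = Mul(Add(23, Add(0, 1)), 17) = Mul(Add(23, 1), 17) = Mul(24, 17) = 408)
Add(Add(-1940, 589), A) = Add(Add(-1940, 589), 408) = Add(-1351, 408) = -943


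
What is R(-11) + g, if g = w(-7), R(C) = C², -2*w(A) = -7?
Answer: 249/2 ≈ 124.50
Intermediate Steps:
w(A) = 7/2 (w(A) = -½*(-7) = 7/2)
g = 7/2 ≈ 3.5000
R(-11) + g = (-11)² + 7/2 = 121 + 7/2 = 249/2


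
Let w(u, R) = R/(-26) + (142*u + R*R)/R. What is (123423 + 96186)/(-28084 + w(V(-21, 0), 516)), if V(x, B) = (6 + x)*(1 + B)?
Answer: -81840954/10282609 ≈ -7.9592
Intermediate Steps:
V(x, B) = (1 + B)*(6 + x)
w(u, R) = -R/26 + (R² + 142*u)/R (w(u, R) = R*(-1/26) + (142*u + R²)/R = -R/26 + (R² + 142*u)/R)
(123423 + 96186)/(-28084 + w(V(-21, 0), 516)) = (123423 + 96186)/(-28084 + ((25/26)*516 + 142*(6 - 21 + 6*0 + 0*(-21))/516)) = 219609/(-28084 + (6450/13 + 142*(6 - 21 + 0 + 0)*(1/516))) = 219609/(-28084 + (6450/13 + 142*(-15)*(1/516))) = 219609/(-28084 + (6450/13 - 355/86)) = 219609/(-28084 + 550085/1118) = 219609/(-30847827/1118) = 219609*(-1118/30847827) = -81840954/10282609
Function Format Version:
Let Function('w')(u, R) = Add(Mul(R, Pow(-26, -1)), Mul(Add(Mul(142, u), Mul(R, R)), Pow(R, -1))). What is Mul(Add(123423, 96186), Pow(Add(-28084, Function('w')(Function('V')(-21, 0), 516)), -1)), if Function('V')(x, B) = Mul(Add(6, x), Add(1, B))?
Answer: Rational(-81840954, 10282609) ≈ -7.9592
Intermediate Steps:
Function('V')(x, B) = Mul(Add(1, B), Add(6, x))
Function('w')(u, R) = Add(Mul(Rational(-1, 26), R), Mul(Pow(R, -1), Add(Pow(R, 2), Mul(142, u)))) (Function('w')(u, R) = Add(Mul(R, Rational(-1, 26)), Mul(Add(Mul(142, u), Pow(R, 2)), Pow(R, -1))) = Add(Mul(Rational(-1, 26), R), Mul(Add(Pow(R, 2), Mul(142, u)), Pow(R, -1))) = Add(Mul(Rational(-1, 26), R), Mul(Pow(R, -1), Add(Pow(R, 2), Mul(142, u)))))
Mul(Add(123423, 96186), Pow(Add(-28084, Function('w')(Function('V')(-21, 0), 516)), -1)) = Mul(Add(123423, 96186), Pow(Add(-28084, Add(Mul(Rational(25, 26), 516), Mul(142, Add(6, -21, Mul(6, 0), Mul(0, -21)), Pow(516, -1)))), -1)) = Mul(219609, Pow(Add(-28084, Add(Rational(6450, 13), Mul(142, Add(6, -21, 0, 0), Rational(1, 516)))), -1)) = Mul(219609, Pow(Add(-28084, Add(Rational(6450, 13), Mul(142, -15, Rational(1, 516)))), -1)) = Mul(219609, Pow(Add(-28084, Add(Rational(6450, 13), Rational(-355, 86))), -1)) = Mul(219609, Pow(Add(-28084, Rational(550085, 1118)), -1)) = Mul(219609, Pow(Rational(-30847827, 1118), -1)) = Mul(219609, Rational(-1118, 30847827)) = Rational(-81840954, 10282609)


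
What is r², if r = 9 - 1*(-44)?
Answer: 2809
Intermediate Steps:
r = 53 (r = 9 + 44 = 53)
r² = 53² = 2809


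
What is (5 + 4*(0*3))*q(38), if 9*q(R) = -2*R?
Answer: -380/9 ≈ -42.222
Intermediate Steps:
q(R) = -2*R/9 (q(R) = (-2*R)/9 = -2*R/9)
(5 + 4*(0*3))*q(38) = (5 + 4*(0*3))*(-2/9*38) = (5 + 4*0)*(-76/9) = (5 + 0)*(-76/9) = 5*(-76/9) = -380/9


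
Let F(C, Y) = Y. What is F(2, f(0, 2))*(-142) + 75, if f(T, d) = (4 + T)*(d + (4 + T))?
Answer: -3333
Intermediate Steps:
f(T, d) = (4 + T)*(4 + T + d)
F(2, f(0, 2))*(-142) + 75 = (16 + 0**2 + 4*2 + 8*0 + 0*2)*(-142) + 75 = (16 + 0 + 8 + 0 + 0)*(-142) + 75 = 24*(-142) + 75 = -3408 + 75 = -3333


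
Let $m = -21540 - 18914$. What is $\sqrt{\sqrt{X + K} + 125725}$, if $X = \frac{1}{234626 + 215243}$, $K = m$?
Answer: $\frac{\sqrt{519275340409525 + 321335 i \sqrt{6683400952801}}}{64267} \approx 354.58 + 0.28362 i$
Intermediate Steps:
$m = -40454$ ($m = -21540 - 18914 = -40454$)
$K = -40454$
$X = \frac{1}{449869} \approx 2.2229 \cdot 10^{-6}$
$\sqrt{\sqrt{X + K} + 125725} = \sqrt{\sqrt{\frac{1}{449869} - 40454} + 125725} = \sqrt{\sqrt{- \frac{18199000525}{449869}} + 125725} = \sqrt{\frac{5 i \sqrt{6683400952801}}{64267} + 125725} = \sqrt{125725 + \frac{5 i \sqrt{6683400952801}}{64267}}$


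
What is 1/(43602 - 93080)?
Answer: -1/49478 ≈ -2.0211e-5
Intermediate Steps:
1/(43602 - 93080) = 1/(-49478) = -1/49478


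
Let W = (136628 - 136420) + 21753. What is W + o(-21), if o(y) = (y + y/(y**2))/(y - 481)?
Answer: 115756652/5271 ≈ 21961.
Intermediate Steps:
o(y) = (y + 1/y)/(-481 + y) (o(y) = (y + y/y**2)/(-481 + y) = (y + 1/y)/(-481 + y))
W = 21961 (W = 208 + 21753 = 21961)
W + o(-21) = 21961 + (1 + (-21)**2)/((-21)*(-481 - 21)) = 21961 - 1/21*(1 + 441)/(-502) = 21961 - 1/21*(-1/502)*442 = 21961 + 221/5271 = 115756652/5271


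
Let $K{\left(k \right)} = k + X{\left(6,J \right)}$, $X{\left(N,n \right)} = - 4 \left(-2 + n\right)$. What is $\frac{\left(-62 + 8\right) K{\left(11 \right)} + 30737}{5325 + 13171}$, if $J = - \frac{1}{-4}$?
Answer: $\frac{29765}{18496} \approx 1.6093$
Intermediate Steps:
$J = \frac{1}{4}$ ($J = \left(-1\right) \left(- \frac{1}{4}\right) = \frac{1}{4} \approx 0.25$)
$X{\left(N,n \right)} = 8 - 4 n$
$K{\left(k \right)} = 7 + k$ ($K{\left(k \right)} = k + \left(8 - 1\right) = k + 7 = 7 + k$)
$\frac{\left(-62 + 8\right) K{\left(11 \right)} + 30737}{5325 + 13171} = \frac{\left(-62 + 8\right) \left(7 + 11\right) + 30737}{5325 + 13171} = \frac{\left(-54\right) 18 + 30737}{18496} = \left(-972 + 30737\right) \frac{1}{18496} = 29765 \cdot \frac{1}{18496} = \frac{29765}{18496}$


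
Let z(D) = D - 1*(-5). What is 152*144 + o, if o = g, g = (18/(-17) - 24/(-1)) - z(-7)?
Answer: 372520/17 ≈ 21913.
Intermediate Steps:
z(D) = 5 + D (z(D) = D + 5 = 5 + D)
g = 424/17 (g = (18/(-17) - 24/(-1)) - (5 - 7) = (18*(-1/17) - 24*(-1)) - 1*(-2) = (-18/17 + 24) + 2 = 390/17 + 2 = 424/17 ≈ 24.941)
o = 424/17 ≈ 24.941
152*144 + o = 152*144 + 424/17 = 21888 + 424/17 = 372520/17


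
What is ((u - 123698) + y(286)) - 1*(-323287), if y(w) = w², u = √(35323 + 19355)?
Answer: 281385 + √54678 ≈ 2.8162e+5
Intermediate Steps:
u = √54678 ≈ 233.83
((u - 123698) + y(286)) - 1*(-323287) = ((√54678 - 123698) + 286²) - 1*(-323287) = ((-123698 + √54678) + 81796) + 323287 = (-41902 + √54678) + 323287 = 281385 + √54678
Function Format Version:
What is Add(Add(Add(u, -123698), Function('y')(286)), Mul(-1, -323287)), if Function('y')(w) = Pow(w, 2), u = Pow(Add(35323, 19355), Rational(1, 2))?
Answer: Add(281385, Pow(54678, Rational(1, 2))) ≈ 2.8162e+5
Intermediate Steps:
u = Pow(54678, Rational(1, 2)) ≈ 233.83
Add(Add(Add(u, -123698), Function('y')(286)), Mul(-1, -323287)) = Add(Add(Add(Pow(54678, Rational(1, 2)), -123698), Pow(286, 2)), Mul(-1, -323287)) = Add(Add(Add(-123698, Pow(54678, Rational(1, 2))), 81796), 323287) = Add(Add(-41902, Pow(54678, Rational(1, 2))), 323287) = Add(281385, Pow(54678, Rational(1, 2)))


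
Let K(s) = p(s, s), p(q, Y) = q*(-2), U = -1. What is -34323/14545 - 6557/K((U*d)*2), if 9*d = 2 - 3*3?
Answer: 857383041/407260 ≈ 2105.2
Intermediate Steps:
d = -7/9 (d = (2 - 3*3)/9 = (2 - 9)/9 = (⅑)*(-7) = -7/9 ≈ -0.77778)
p(q, Y) = -2*q
K(s) = -2*s
-34323/14545 - 6557/K((U*d)*2) = -34323/14545 - 6557/((-2*(-1*(-7/9))*2)) = -34323*1/14545 - 6557/((-14*2/9)) = -34323/14545 - 6557/((-2*14/9)) = -34323/14545 - 6557/(-28/9) = -34323/14545 - 6557*(-9/28) = -34323/14545 + 59013/28 = 857383041/407260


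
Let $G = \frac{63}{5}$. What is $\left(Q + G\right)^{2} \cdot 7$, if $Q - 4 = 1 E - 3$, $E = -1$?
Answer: $\frac{27783}{25} \approx 1111.3$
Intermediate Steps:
$Q = 0$ ($Q = 4 + \left(1 \left(-1\right) - 3\right) = 4 - 4 = 0$)
$G = \frac{63}{5}$ ($G = 63 \cdot \frac{1}{5} = \frac{63}{5} \approx 12.6$)
$\left(Q + G\right)^{2} \cdot 7 = \left(0 + \frac{63}{5}\right)^{2} \cdot 7 = \left(\frac{63}{5}\right)^{2} \cdot 7 = \frac{3969}{25} \cdot 7 = \frac{27783}{25}$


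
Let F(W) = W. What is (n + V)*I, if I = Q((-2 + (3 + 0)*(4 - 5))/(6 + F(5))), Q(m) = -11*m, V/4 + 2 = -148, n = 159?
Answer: -2205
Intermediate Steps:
V = -600 (V = -8 + 4*(-148) = -8 - 592 = -600)
I = 5 (I = -11*(-2 + (3 + 0)*(4 - 5))/(6 + 5) = -11*(-2 + 3*(-1))/11 = -11*(-2 - 3)/11 = -(-55)/11 = -11*(-5/11) = 5)
(n + V)*I = (159 - 600)*5 = -441*5 = -2205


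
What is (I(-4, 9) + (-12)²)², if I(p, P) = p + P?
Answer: 22201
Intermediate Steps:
I(p, P) = P + p
(I(-4, 9) + (-12)²)² = ((9 - 4) + (-12)²)² = (5 + 144)² = 149² = 22201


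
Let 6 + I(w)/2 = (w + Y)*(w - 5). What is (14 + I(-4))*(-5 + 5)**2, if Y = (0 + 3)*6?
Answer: 0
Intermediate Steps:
Y = 18 (Y = 3*6 = 18)
I(w) = -12 + 2*(-5 + w)*(18 + w) (I(w) = -12 + 2*((w + 18)*(w - 5)) = -12 + 2*((18 + w)*(-5 + w)) = -12 + 2*((-5 + w)*(18 + w)) = -12 + 2*(-5 + w)*(18 + w))
(14 + I(-4))*(-5 + 5)**2 = (14 + (-192 + 2*(-4)**2 + 26*(-4)))*(-5 + 5)**2 = (14 + (-192 + 2*16 - 104))*0**2 = (14 + (-192 + 32 - 104))*0 = (14 - 264)*0 = -250*0 = 0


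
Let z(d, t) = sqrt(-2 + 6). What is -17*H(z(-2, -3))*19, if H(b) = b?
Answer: -646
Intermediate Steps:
z(d, t) = 2 (z(d, t) = sqrt(4) = 2)
-17*H(z(-2, -3))*19 = -17*2*19 = -34*19 = -646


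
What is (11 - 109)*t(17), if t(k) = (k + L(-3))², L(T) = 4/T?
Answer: -216482/9 ≈ -24054.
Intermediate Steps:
t(k) = (-4/3 + k)² (t(k) = (k + 4/(-3))² = (k + 4*(-⅓))² = (k - 4/3)² = (-4/3 + k)²)
(11 - 109)*t(17) = (11 - 109)*((-4 + 3*17)²/9) = -98*(-4 + 51)²/9 = -98*47²/9 = -98*2209/9 = -216482/9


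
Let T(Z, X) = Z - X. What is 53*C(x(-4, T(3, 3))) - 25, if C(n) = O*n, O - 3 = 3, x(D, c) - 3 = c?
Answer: 929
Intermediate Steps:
x(D, c) = 3 + c
O = 6 (O = 3 + 3 = 6)
C(n) = 6*n
53*C(x(-4, T(3, 3))) - 25 = 53*(6*(3 + (3 - 1*3))) - 25 = 53*(6*(3 + (3 - 3))) - 25 = 53*(6*(3 + 0)) - 25 = 53*(6*3) - 25 = 53*18 - 25 = 954 - 25 = 929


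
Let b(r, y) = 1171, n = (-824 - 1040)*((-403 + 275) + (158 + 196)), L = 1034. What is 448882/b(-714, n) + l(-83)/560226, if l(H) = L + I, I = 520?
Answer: 41912864511/109337441 ≈ 383.33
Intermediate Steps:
n = -421264 (n = -1864*(-128 + 354) = -1864*226 = -421264)
l(H) = 1554 (l(H) = 1034 + 520 = 1554)
448882/b(-714, n) + l(-83)/560226 = 448882/1171 + 1554/560226 = 448882*(1/1171) + 1554*(1/560226) = 448882/1171 + 259/93371 = 41912864511/109337441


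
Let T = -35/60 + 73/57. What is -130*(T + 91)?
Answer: -452985/38 ≈ -11921.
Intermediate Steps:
T = 53/76 (T = -35*1/60 + 73*(1/57) = -7/12 + 73/57 = 53/76 ≈ 0.69737)
-130*(T + 91) = -130*(53/76 + 91) = -130*6969/76 = -452985/38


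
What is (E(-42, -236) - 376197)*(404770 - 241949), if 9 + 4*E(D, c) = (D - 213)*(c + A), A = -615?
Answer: -52419895308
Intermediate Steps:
E(D, c) = -9/4 + (-615 + c)*(-213 + D)/4 (E(D, c) = -9/4 + ((D - 213)*(c - 615))/4 = -9/4 + ((-213 + D)*(-615 + c))/4 = -9/4 + ((-615 + c)*(-213 + D))/4 = -9/4 + (-615 + c)*(-213 + D)/4)
(E(-42, -236) - 376197)*(404770 - 241949) = ((65493/2 - 615/4*(-42) - 213/4*(-236) + (1/4)*(-42)*(-236)) - 376197)*(404770 - 241949) = ((65493/2 + 12915/2 + 12567 + 2478) - 376197)*162821 = (54249 - 376197)*162821 = -321948*162821 = -52419895308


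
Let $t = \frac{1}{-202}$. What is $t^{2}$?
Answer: $\frac{1}{40804} \approx 2.4507 \cdot 10^{-5}$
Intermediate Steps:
$t = - \frac{1}{202} \approx -0.0049505$
$t^{2} = \left(- \frac{1}{202}\right)^{2} = \frac{1}{40804}$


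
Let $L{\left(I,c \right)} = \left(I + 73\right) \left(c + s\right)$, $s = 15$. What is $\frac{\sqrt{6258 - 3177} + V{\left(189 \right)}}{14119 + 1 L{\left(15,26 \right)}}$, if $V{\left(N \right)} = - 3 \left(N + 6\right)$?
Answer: $- \frac{195}{5909} + \frac{\sqrt{3081}}{17727} \approx -0.029869$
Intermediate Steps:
$L{\left(I,c \right)} = \left(15 + c\right) \left(73 + I\right)$ ($L{\left(I,c \right)} = \left(I + 73\right) \left(c + 15\right) = \left(73 + I\right) \left(15 + c\right) = \left(15 + c\right) \left(73 + I\right)$)
$V{\left(N \right)} = -18 - 3 N$ ($V{\left(N \right)} = - 3 \left(6 + N\right) = -18 - 3 N$)
$\frac{\sqrt{6258 - 3177} + V{\left(189 \right)}}{14119 + 1 L{\left(15,26 \right)}} = \frac{\sqrt{6258 - 3177} - 585}{14119 + 1 \left(1095 + 15 \cdot 15 + 73 \cdot 26 + 15 \cdot 26\right)} = \frac{\sqrt{3081} - 585}{14119 + 1 \left(1095 + 225 + 1898 + 390\right)} = \frac{\sqrt{3081} - 585}{14119 + 1 \cdot 3608} = \frac{-585 + \sqrt{3081}}{14119 + 3608} = \frac{-585 + \sqrt{3081}}{17727} = \left(-585 + \sqrt{3081}\right) \frac{1}{17727} = - \frac{195}{5909} + \frac{\sqrt{3081}}{17727}$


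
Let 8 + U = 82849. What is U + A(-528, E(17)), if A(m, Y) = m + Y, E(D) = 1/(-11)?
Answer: 905442/11 ≈ 82313.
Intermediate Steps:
U = 82841 (U = -8 + 82849 = 82841)
E(D) = -1/11
A(m, Y) = Y + m
U + A(-528, E(17)) = 82841 + (-1/11 - 528) = 82841 - 5809/11 = 905442/11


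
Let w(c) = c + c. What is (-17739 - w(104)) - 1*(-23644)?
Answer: 5697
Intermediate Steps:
w(c) = 2*c
(-17739 - w(104)) - 1*(-23644) = (-17739 - 2*104) - 1*(-23644) = (-17739 - 1*208) + 23644 = (-17739 - 208) + 23644 = -17947 + 23644 = 5697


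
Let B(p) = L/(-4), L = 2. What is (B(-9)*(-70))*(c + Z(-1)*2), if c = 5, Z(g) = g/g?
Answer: 245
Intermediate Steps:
Z(g) = 1
B(p) = -½ (B(p) = 2/(-4) = 2*(-¼) = -½)
(B(-9)*(-70))*(c + Z(-1)*2) = (-½*(-70))*(5 + 1*2) = 35*(5 + 2) = 35*7 = 245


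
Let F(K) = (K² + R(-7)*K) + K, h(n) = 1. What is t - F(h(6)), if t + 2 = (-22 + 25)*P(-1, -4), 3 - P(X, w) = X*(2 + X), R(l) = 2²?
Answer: 4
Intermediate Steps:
R(l) = 4
P(X, w) = 3 - X*(2 + X)
F(K) = K² + 5*K (F(K) = (K² + 4*K) + K = K² + 5*K)
t = 10 (t = -2 + (-22 + 25)*(3 - 1*(-1)² - 2*(-1)) = -2 + 3*(3 - 1*1 + 2) = -2 + 3*(3 - 1 + 2) = -2 + 3*4 = -2 + 12 = 10)
t - F(h(6)) = 10 - (5 + 1) = 10 - 6 = 4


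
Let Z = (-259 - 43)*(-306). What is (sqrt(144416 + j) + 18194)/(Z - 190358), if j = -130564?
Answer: -9097/48973 - sqrt(3463)/48973 ≈ -0.18696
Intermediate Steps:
Z = 92412 (Z = -302*(-306) = 92412)
(sqrt(144416 + j) + 18194)/(Z - 190358) = (sqrt(144416 - 130564) + 18194)/(92412 - 190358) = (sqrt(13852) + 18194)/(-97946) = (2*sqrt(3463) + 18194)*(-1/97946) = (18194 + 2*sqrt(3463))*(-1/97946) = -9097/48973 - sqrt(3463)/48973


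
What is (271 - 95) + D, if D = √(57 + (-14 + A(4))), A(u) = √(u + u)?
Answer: 176 + √(43 + 2*√2) ≈ 182.77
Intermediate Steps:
A(u) = √2*√u (A(u) = √(2*u) = √2*√u)
D = √(43 + 2*√2) (D = √(57 + (-14 + √2*√4)) = √(57 + (-14 + √2*2)) = √(57 + (-14 + 2*√2)) = √(43 + 2*√2) ≈ 6.7697)
(271 - 95) + D = (271 - 95) + √(43 + 2*√2) = 176 + √(43 + 2*√2)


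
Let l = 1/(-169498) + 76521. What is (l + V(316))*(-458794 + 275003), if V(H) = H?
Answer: -2393642122774575/169498 ≈ -1.4122e+10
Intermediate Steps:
l = 12970156457/169498 (l = -1/169498 + 76521 = 12970156457/169498 ≈ 76521.)
(l + V(316))*(-458794 + 275003) = (12970156457/169498 + 316)*(-458794 + 275003) = (13023717825/169498)*(-183791) = -2393642122774575/169498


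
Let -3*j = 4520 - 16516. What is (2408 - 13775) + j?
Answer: -22105/3 ≈ -7368.3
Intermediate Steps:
j = 11996/3 (j = -(4520 - 16516)/3 = -1/3*(-11996) = 11996/3 ≈ 3998.7)
(2408 - 13775) + j = (2408 - 13775) + 11996/3 = -11367 + 11996/3 = -22105/3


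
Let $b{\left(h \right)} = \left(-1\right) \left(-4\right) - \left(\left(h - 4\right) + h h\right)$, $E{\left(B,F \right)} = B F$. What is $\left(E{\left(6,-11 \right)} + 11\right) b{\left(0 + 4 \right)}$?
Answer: $660$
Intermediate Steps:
$b{\left(h \right)} = 8 - h - h^{2}$ ($b{\left(h \right)} = 4 - \left(\left(h - 4\right) + h^{2}\right) = 4 - \left(\left(-4 + h\right) + h^{2}\right) = 4 - \left(-4 + h + h^{2}\right) = 8 - h - h^{2}$)
$\left(E{\left(6,-11 \right)} + 11\right) b{\left(0 + 4 \right)} = \left(6 \left(-11\right) + 11\right) \left(8 - \left(0 + 4\right) - \left(0 + 4\right)^{2}\right) = \left(-66 + 11\right) \left(8 - 4 - 4^{2}\right) = - 55 \left(8 - 4 - 16\right) = \left(-55\right) \left(-12\right) = 660$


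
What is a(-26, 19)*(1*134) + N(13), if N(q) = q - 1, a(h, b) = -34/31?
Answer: -4184/31 ≈ -134.97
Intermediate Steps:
a(h, b) = -34/31 (a(h, b) = -34*1/31 = -34/31)
N(q) = -1 + q
a(-26, 19)*(1*134) + N(13) = -34*134/31 + (-1 + 13) = -34/31*134 + 12 = -4556/31 + 12 = -4184/31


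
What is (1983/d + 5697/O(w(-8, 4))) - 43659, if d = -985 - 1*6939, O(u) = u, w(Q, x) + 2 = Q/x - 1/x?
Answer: -6061822395/134708 ≈ -45000.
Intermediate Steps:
w(Q, x) = -2 - 1/x + Q/x (w(Q, x) = -2 + (Q/x - 1/x) = -2 + (-1/x + Q/x) = -2 - 1/x + Q/x)
d = -7924 (d = -985 - 6939 = -7924)
(1983/d + 5697/O(w(-8, 4))) - 43659 = (1983/(-7924) + 5697/(((-1 - 8 - 2*4)/4))) - 43659 = (1983*(-1/7924) + 5697/(((-1 - 8 - 8)/4))) - 43659 = (-1983/7924 + 5697/(((¼)*(-17)))) - 43659 = (-1983/7924 + 5697/(-17/4)) - 43659 = (-1983/7924 + 5697*(-4/17)) - 43659 = (-1983/7924 - 22788/17) - 43659 = -180605823/134708 - 43659 = -6061822395/134708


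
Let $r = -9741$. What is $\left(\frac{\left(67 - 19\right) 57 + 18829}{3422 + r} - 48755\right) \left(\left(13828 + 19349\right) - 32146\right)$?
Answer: $- \frac{317655646710}{6319} \approx -5.027 \cdot 10^{7}$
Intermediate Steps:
$\left(\frac{\left(67 - 19\right) 57 + 18829}{3422 + r} - 48755\right) \left(\left(13828 + 19349\right) - 32146\right) = \left(\frac{\left(67 - 19\right) 57 + 18829}{3422 - 9741} - 48755\right) \left(\left(13828 + 19349\right) - 32146\right) = \left(\frac{48 \cdot 57 + 18829}{-6319} - 48755\right) \left(33177 - 32146\right) = \left(\left(2736 + 18829\right) \left(- \frac{1}{6319}\right) - 48755\right) 1031 = \left(21565 \left(- \frac{1}{6319}\right) - 48755\right) 1031 = \left(- \frac{21565}{6319} - 48755\right) 1031 = \left(- \frac{308104410}{6319}\right) 1031 = - \frac{317655646710}{6319}$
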